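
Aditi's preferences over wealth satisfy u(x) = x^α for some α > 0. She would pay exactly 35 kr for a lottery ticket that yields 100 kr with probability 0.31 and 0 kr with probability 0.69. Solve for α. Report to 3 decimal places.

α ≈ 1.116

EU(lottery) = 0.31·100^α + 0.69·0 = 0.31·100^α.
Setting u(35) equal to that: 35^α = 0.31·100^α ⇒ (35/100)^α = 0.31.
α = ln(0.31) / ln(35/100) = -1.171183/-1.049822 ≈ 1.116.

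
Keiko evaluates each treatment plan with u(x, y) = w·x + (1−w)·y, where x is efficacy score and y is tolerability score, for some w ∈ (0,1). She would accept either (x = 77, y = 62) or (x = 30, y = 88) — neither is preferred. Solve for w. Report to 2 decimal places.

w = 0.36

Equating utilities: w·77 + (1−w)·62 = w·30 + (1−w)·88.
Collecting terms: w·47 = (1−w)·26.
The marginal rate of substitution is 26/47, so w = 26/(47+26) = 0.36.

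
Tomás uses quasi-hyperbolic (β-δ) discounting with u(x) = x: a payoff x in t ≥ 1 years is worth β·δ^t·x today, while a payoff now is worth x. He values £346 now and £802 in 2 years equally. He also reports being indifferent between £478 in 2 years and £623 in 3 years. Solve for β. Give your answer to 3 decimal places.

From the later pair, β·δ^2·478 = β·δ^3·623; dividing through, δ = 478/623 = 0.76726.
The first indifference: 346 = β·δ^2·802, so β = 346/(δ^2·802) = 346/(0.58868·802) ≈ 0.733.

β ≈ 0.733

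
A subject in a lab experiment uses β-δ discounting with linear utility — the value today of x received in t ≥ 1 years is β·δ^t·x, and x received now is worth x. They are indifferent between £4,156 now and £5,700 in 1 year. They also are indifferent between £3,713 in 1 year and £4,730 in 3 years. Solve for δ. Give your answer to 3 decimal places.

δ ≈ 0.886

Both payoffs in the second observation are in the future, so β drops out: δ^1·3713 = δ^3·4730 ⇒ δ^2 = 3713/4730 = 0.78499, so δ = 0.88600.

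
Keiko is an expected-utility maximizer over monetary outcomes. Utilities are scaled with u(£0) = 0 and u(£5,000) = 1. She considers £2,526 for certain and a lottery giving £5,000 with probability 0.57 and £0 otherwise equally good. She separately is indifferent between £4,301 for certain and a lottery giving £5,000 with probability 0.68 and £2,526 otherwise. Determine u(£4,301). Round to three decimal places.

From the first indifference, u(£2,526) = 0.57·u(£5,000) + 0.43·u(£0) = 0.57·1 + 0.43·0 = 0.57.
Chaining: u(£4,301) = 0.68·1.00 + 0.32·0.57 = 0.8624.

0.862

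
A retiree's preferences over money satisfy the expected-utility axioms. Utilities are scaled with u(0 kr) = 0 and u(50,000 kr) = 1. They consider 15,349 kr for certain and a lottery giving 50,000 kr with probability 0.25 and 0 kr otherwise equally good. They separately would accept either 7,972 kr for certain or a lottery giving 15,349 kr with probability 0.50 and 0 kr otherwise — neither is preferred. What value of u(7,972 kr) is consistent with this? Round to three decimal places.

0.125

First, u(15,349 kr) = 0.25·u(50,000 kr) + 0.75·u(0 kr) = 0.25.
Chaining: u(7,972 kr) = 0.50·0.25 + 0.50·0.00 = 0.1250.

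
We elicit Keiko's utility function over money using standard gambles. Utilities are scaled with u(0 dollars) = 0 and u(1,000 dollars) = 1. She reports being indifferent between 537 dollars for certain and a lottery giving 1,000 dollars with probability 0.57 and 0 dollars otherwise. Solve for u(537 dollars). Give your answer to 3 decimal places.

By the standard-gamble method, u(537 dollars) is just the indifference probability on the best outcome: 0.57.

0.570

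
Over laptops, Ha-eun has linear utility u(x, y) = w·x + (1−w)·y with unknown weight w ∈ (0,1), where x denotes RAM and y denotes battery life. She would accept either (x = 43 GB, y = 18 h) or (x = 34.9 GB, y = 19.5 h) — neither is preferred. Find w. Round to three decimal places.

Indifference: w·43 + (1−w)·18 = w·34.9 + (1−w)·19.5.
Rearranging, 8.1·w − 1.5·(1−w) = 0.
Hence w = 1.5/(8.1+1.5) = 1.5/9.6 = 0.156.

w = 0.156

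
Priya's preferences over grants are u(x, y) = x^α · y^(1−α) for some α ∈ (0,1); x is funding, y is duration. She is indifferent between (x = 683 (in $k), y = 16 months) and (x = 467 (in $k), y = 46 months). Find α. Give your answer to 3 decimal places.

The Cobb–Douglas utilities coincide, so 683^α·16^(1−α) = 467^α·46^(1−α).
(683/467)^α = (46/16)^(1−α); take logs: α·ln(683/467) = (1−α)·ln(46/16), i.e. α·0.380166 = (1−α)·1.056053.
So α/(1−α) = (1.056053)/(0.380166) = 2.777873, and α = 2.777873/3.777873 ≈ 0.735.

α ≈ 0.735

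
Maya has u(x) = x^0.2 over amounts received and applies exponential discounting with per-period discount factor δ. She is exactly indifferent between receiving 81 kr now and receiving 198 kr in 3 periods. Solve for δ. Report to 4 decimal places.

Indifference means u(81) = δ^3 · u(198), so δ^3 = u(81)/u(198).
With u(x) = x^0.2: δ^3 = 81^0.2/198^0.2 = (81/198)^0.2 = 0.83630.
Hence δ = (0.83630)^(1/3) = 0.942153.

δ ≈ 0.9422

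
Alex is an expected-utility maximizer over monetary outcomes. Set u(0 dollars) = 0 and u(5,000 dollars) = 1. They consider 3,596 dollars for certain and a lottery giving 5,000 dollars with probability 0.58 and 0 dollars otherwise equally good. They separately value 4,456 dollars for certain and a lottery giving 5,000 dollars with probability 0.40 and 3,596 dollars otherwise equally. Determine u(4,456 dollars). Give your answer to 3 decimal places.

First, u(3,596 dollars) = 0.58·u(5,000 dollars) + 0.42·u(0 dollars) = 0.58.
Then u(4,456 dollars) = 0.40·u(5,000 dollars) + 0.60·u(3,596 dollars) = 0.40·1.00 + 0.60·0.58 = 0.7480.

0.748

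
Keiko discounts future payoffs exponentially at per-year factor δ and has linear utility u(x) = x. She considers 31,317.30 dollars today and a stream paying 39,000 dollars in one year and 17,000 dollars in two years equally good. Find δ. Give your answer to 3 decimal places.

Equating present values: 31317.30 = 39000δ + 17000δ².
Rearranged: 17000δ² + 39000δ − 31317.30 = 0.
By the quadratic formula (taking the positive root), δ = (−39000 + √3650576400.00) / 34000 ≈ 0.630.

δ ≈ 0.630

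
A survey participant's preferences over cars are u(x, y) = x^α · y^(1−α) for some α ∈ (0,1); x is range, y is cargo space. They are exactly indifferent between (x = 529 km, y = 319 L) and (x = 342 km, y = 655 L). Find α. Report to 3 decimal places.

The Cobb–Douglas utilities coincide, so 529^α·319^(1−α) = 342^α·655^(1−α).
(529/342)^α = (655/319)^(1−α); take logs: α·ln(529/342) = (1−α)·ln(655/319), i.e. α·0.436178 = (1−α)·0.719444.
With A = 0.436178 and B = 0.719444: α·A = (1−α)·B, so α = B/(A+B) = 0.719444/1.155622 ≈ 0.623.

α ≈ 0.623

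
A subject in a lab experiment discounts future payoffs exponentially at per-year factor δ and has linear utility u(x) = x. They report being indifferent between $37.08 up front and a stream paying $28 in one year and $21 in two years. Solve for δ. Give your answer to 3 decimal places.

δ ≈ 0.820

The stream is worth 28δ + 21δ² today, so 28δ + 21δ² = 37.08.
So 21δ² + 28δ − 37.08 = 0.
By the quadratic formula (taking the positive root), δ = (−28 + √3898.72) / 42 ≈ 0.820.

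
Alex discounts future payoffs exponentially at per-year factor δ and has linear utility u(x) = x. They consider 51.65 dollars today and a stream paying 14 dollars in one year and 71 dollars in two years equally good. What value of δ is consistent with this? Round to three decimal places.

δ ≈ 0.760

Equating present values: 51.65 = 14δ + 71δ².
So 71δ² + 14δ − 51.65 = 0.
δ = (−14 + √(14² + 4·71·51.65)) / (2·71) = (−14 + √14864.60) / 142 ≈ 0.760.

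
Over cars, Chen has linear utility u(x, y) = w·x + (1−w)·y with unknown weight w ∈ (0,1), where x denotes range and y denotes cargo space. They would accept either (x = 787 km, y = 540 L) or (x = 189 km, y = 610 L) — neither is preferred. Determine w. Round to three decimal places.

Indifference: w·787 + (1−w)·540 = w·189 + (1−w)·610.
Collecting terms: w·598 = (1−w)·70.
Hence w = 70/(598+70) = 70/668 = 0.105.

w = 0.105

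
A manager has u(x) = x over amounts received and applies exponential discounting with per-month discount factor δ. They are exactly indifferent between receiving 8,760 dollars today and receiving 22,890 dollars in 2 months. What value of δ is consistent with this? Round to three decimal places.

Equating discounted utilities: u(8760) = δ^2·u(22890) ⇒ δ^2 = u(8760)/u(22890).
With u(x) = x: δ^2 = 8760/22890 = 0.38270.
So δ = 0.38270^(1/2) ≈ 0.619.

δ ≈ 0.619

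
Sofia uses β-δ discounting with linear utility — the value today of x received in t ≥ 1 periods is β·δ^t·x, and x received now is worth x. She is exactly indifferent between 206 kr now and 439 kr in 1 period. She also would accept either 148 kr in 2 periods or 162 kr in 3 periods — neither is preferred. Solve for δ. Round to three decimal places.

The second indifference involves only future payoffs, so β cancels: β·δ^2·148 = β·δ^3·162, giving δ = 148/162 = 0.91358.

δ ≈ 0.914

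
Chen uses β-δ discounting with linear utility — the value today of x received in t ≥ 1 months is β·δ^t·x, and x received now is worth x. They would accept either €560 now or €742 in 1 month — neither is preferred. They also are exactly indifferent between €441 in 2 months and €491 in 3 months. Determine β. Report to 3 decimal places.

β ≈ 0.840

The second indifference involves only future payoffs, so β cancels: β·δ^2·441 = β·δ^3·491, giving δ = 441/491 = 0.89817.
The first indifference: 560 = β·δ·742, so β = 560/(δ·742) = 560/(0.89817·742) ≈ 0.840.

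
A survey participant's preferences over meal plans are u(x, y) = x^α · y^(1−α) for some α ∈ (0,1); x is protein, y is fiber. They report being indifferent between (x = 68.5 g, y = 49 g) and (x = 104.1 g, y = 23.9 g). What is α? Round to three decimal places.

The Cobb–Douglas utilities coincide, so 68.5^α·49^(1−α) = 104.1^α·23.9^(1−α).
Taking logs: α·ln 68.5 + (1−α)·ln 49 = α·ln 104.1 + (1−α)·ln 23.9, i.e. α·-0.418518 = (1−α)·-0.717942.
So α/(1−α) = (-0.717942)/(-0.418518) = 1.715439, and α = 1.715439/2.715439 ≈ 0.632.

α ≈ 0.632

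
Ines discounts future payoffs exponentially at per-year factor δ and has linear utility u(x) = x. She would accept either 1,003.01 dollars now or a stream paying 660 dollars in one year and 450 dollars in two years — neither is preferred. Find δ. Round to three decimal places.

Equating present values: 1003.01 = 660δ + 450δ².
That is, 450δ² + 660δ − 1003.01 = 0, a quadratic in δ.
The positive root is δ = [−660 + √(660² + 4·450·1003.01)] / (2·450) = (−660 + 1497.003)/900 ≈ 0.930.

δ ≈ 0.930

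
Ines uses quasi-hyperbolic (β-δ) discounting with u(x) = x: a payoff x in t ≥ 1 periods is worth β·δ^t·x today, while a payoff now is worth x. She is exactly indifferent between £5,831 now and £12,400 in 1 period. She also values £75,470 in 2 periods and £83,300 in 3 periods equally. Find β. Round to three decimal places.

β ≈ 0.519

Both payoffs in the second observation are in the future, so β drops out: δ^2·75470 = δ^3·83300 ⇒ δ = 75470/83300 = 0.90600.
Now use the now-vs-future pair: 5831 = β·δ·12400 gives β = 5831/(0.90600·12400) ≈ 0.519.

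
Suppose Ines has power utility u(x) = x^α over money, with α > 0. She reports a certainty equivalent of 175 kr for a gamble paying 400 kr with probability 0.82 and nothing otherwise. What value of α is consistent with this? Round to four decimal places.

α ≈ 0.2401

The lottery's expected utility is 0.82·u(400) + 0.18·u(0) = 0.82·400^α (since u(0) = 0 for α > 0).
Setting u(175) equal to that: 175^α = 0.82·400^α ⇒ (175/400)^α = 0.82.
Take logs: α = ln 0.82 / ln(175/400) ≈ 0.240058.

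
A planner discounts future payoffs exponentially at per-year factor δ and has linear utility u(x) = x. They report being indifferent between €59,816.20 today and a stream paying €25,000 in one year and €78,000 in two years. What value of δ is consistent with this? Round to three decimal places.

Equating present values: 59816.20 = 25000δ + 78000δ².
So 78000δ² + 25000δ − 59816.20 = 0.
δ = (−25000 + √(25000² + 4·78000·59816.20)) / (2·78000) = (−25000 + √19287654400.00) / 156000 ≈ 0.730.

δ ≈ 0.730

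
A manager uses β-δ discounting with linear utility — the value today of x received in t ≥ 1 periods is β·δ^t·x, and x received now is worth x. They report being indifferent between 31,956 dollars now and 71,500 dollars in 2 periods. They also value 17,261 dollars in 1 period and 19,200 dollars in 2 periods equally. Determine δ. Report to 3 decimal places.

The second indifference involves only future payoffs, so β cancels: β·δ^1·17261 = β·δ^2·19200, giving δ = 17261/19200 = 0.89901.

δ ≈ 0.899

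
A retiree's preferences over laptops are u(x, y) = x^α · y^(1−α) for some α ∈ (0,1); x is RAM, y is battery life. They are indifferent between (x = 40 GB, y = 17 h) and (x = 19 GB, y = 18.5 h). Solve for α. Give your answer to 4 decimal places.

Indifference: 40^α · 17^(1−α) = 19^α · 18.5^(1−α).
Rearrange to (40/19)^α = (18.5/17)^(1−α) and take logs: α·0.7444405 = (1−α)·0.0845574.
With A = 0.7444405 and B = 0.0845574: α·A = (1−α)·B, so α = B/(A+B) = 0.0845574/0.8289979 ≈ 0.1020.

α ≈ 0.1020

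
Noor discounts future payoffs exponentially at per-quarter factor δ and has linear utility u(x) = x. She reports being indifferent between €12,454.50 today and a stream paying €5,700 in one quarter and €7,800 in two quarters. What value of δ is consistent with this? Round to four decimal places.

Present value of the stream is 5700·δ + 7800·δ². Indifference gives 5700δ + 7800δ² = 12454.50.
Rearranged: 7800δ² + 5700δ − 12454.50 = 0.
δ = (−5700 + √(5700² + 4·7800·12454.50)) / (2·7800) = (−5700 + √421070400.00) / 15600 ≈ 0.9500.

δ ≈ 0.9500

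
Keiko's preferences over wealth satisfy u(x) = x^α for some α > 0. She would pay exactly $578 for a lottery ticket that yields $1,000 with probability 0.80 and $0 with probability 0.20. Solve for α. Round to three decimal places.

The lottery's expected utility is 0.80·u(1000) + 0.20·u(0) = 0.80·1000^α (since u(0) = 0 for α > 0).
Indifference: 578^α = 0.80·1000^α, so (578/1000)^α = 0.80.
Taking logs: α·ln(578/1000) = ln(0.80), so α = -0.223144 / -0.548181 ≈ 0.407.

α ≈ 0.407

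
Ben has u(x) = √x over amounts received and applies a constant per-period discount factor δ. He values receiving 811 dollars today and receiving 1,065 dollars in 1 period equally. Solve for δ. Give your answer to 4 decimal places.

δ ≈ 0.8726

Equating discounted utilities: u(811) = δ·u(1065) ⇒ δ = u(811)/u(1065).
With u(x) = √x: δ = √811/√1065 = √(811/1065) = 0.87264.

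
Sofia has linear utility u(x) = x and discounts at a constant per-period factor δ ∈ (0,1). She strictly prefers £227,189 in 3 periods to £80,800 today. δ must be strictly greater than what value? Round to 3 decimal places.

The preference means 80800 < δ^3·227189.
So δ^3 > 80800/227189 = 0.35565; taking the cube root of both positive sides preserves the inequality.
δ > 0.35565^(1/3) = 0.709.

δ > 0.709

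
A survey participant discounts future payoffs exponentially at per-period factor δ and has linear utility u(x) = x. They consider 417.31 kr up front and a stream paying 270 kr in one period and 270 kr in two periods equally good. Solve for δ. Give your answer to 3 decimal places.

δ ≈ 0.840

Present value of the stream is 270·δ + 270·δ². Indifference gives 270δ + 270δ² = 417.31.
That is, 270δ² + 270δ − 417.31 = 0, a quadratic in δ.
δ = (−270 + √(270² + 4·270·417.31)) / (2·270) = (−270 + √523594.80) / 540 ≈ 0.840.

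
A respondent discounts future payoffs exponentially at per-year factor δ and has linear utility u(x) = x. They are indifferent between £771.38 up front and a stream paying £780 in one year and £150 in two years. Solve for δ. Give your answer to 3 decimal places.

The stream is worth 780δ + 150δ² today, so 780δ + 150δ² = 771.38.
So 150δ² + 780δ − 771.38 = 0.
The positive root is δ = [−780 + √(780² + 4·150·771.38)] / (2·150) = (−780 + 1035.001)/300 ≈ 0.850.

δ ≈ 0.850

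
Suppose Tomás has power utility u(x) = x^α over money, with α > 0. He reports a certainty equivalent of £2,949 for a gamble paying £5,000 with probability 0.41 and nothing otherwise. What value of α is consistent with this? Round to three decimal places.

Since u(0) = 0, the lottery's EU is 0.41·5000^α.
Equating: 2949^α = 0.41·5000^α, i.e. 0.5898^α = 0.41.
Take logs: α = ln 0.41 / ln(2949/5000) ≈ 1.68872.

α ≈ 1.689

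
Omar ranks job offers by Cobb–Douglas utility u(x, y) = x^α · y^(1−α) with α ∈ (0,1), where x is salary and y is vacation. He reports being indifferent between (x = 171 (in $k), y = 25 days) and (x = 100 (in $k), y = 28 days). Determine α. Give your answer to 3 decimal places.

Set the two utilities equal: 171^α·25^(1−α) = 100^α·28^(1−α).
Rearrange to (171/100)^α = (28/25)^(1−α) and take logs: α·0.536493 = (1−α)·0.113329.
Thus α·(0.649822) = 0.113329, so α = 0.113329/0.649822 ≈ 0.174.

α ≈ 0.174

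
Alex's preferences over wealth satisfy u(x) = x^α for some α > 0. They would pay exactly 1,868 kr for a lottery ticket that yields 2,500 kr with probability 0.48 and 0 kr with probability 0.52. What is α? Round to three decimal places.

The lottery's expected utility is 0.48·u(2500) + 0.52·u(0) = 0.48·2500^α (since u(0) = 0 for α > 0).
Indifference: 1868^α = 0.48·2500^α, so (1868/2500)^α = 0.48.
α = ln(0.48) / ln(1868/2500) = -0.733969/-0.291422 ≈ 2.519.

α ≈ 2.519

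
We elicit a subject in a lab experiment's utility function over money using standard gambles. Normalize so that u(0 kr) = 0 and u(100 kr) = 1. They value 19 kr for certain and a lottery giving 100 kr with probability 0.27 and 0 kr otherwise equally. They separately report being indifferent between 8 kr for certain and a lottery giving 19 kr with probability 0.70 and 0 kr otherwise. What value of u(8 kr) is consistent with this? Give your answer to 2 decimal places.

From the first indifference, u(19 kr) = 0.27·u(100 kr) + 0.73·u(0 kr) = 0.27·1 + 0.73·0 = 0.27.
Then u(8 kr) = 0.70·u(19 kr) + 0.30·u(0 kr) = 0.70·0.27 + 0.30·0.00 = 0.1890.

0.19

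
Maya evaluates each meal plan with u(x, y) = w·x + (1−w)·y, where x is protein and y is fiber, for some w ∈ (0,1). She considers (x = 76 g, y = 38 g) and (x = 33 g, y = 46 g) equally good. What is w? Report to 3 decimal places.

u(76,38) = u(33,46) means w·76 + (1−w)·38 = w·33 + (1−w)·46.
w·(76−33) = (1−w)·(46−38), i.e. w·43 = (1−w)·8.
So w/(1−w) = 8/43 = 0.1860, giving w = 8/(43+8) = 0.157.

w = 0.157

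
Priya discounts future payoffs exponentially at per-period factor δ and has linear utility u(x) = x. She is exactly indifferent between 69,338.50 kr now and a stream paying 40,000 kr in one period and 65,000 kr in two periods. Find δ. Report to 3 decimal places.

The stream is worth 40000δ + 65000δ² today, so 40000δ + 65000δ² = 69338.50.
So 65000δ² + 40000δ − 69338.50 = 0.
The positive root is δ = [−40000 + √(40000² + 4·65000·69338.50)] / (2·65000) = (−40000 + 140100.000)/130000 ≈ 0.770.

δ ≈ 0.770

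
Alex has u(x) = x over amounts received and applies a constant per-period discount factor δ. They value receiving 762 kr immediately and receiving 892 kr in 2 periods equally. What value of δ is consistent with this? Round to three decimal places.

δ ≈ 0.924

Equating discounted utilities: u(762) = δ^2·u(892) ⇒ δ^2 = u(762)/u(892).
With u(x) = x: δ^2 = 762/892 = 0.85426.
So δ = 0.85426^(1/2) ≈ 0.924.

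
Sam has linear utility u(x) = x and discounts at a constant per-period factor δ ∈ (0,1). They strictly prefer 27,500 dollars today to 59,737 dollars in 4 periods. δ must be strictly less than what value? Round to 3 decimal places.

δ < 0.824

The preference means 27500 > δ^4·59737.
So δ^4 < 27500/59737 = 0.46035; taking the 4th root of both positive sides preserves the inequality.
δ < (27500/59737)^(1/4) ≈ 0.824.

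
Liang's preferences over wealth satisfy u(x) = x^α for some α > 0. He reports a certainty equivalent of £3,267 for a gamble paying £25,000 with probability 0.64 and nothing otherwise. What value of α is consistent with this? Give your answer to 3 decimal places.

α ≈ 0.219

EU(lottery) = 0.64·25000^α + 0.36·0 = 0.64·25000^α.
Indifference: 3267^α = 0.64·25000^α, so (3267/25000)^α = 0.64.
Take logs: α = ln 0.64 / ln(3267/25000) ≈ 0.21931.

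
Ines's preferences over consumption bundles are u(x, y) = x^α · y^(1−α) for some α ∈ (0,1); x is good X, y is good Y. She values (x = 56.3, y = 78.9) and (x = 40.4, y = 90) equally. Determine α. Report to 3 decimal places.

Indifference: 56.3^α · 78.9^(1−α) = 40.4^α · 90^(1−α).
Taking logs: α·ln 56.3 + (1−α)·ln 78.9 = α·ln 40.4 + (1−α)·ln 90, i.e. α·0.331865 = (1−α)·0.131628.
So α/(1−α) = (0.131628)/(0.331865) = 0.396631, and α = 0.396631/1.396631 ≈ 0.284.

α ≈ 0.284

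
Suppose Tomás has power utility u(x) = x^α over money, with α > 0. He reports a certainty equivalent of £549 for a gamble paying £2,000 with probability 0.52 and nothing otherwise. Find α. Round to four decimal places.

α ≈ 0.5058

The lottery's expected utility is 0.52·u(2000) + 0.48·u(0) = 0.52·2000^α (since u(0) = 0 for α > 0).
Setting u(549) equal to that: 549^α = 0.52·2000^α ⇒ (549/2000)^α = 0.52.
α = ln(0.52) / ln(549/2000) = -0.6539265/-1.2928040 ≈ 0.5058.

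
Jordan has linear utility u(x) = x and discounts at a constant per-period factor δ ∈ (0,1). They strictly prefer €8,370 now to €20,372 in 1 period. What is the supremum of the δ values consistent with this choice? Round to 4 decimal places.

δ < 0.4109

Under u(x) = x this choice says 8370 > δ·20372.
So δ < 8370/20372 = 0.41086.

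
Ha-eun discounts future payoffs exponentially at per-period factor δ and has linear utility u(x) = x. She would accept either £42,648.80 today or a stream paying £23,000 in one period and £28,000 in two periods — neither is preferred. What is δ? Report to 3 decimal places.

The stream is worth 23000δ + 28000δ² today, so 23000δ + 28000δ² = 42648.80.
So 28000δ² + 23000δ − 42648.80 = 0.
The positive root is δ = [−23000 + √(23000² + 4·28000·42648.80)] / (2·28000) = (−23000 + 72840.000)/56000 ≈ 0.890.

δ ≈ 0.890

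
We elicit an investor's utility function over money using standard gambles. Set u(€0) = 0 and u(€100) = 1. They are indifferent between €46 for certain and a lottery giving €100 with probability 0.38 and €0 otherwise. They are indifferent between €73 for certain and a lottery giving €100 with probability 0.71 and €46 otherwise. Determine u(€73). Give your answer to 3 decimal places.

First, u(€46) = 0.38·u(€100) + 0.62·u(€0) = 0.38.
The second indifference gives u(€73) = 0.71·u(€100) + 0.29·u(€46) = 0.71·1.00 + 0.29·0.38 = 0.8202.

0.820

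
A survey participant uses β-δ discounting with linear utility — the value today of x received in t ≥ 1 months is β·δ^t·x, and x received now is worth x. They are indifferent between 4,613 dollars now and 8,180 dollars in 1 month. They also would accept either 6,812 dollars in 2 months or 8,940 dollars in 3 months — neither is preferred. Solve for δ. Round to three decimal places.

Both payoffs in the second observation are in the future, so β drops out: δ^2·6812 = δ^3·8940 ⇒ δ = 6812/8940 = 0.76197.

δ ≈ 0.762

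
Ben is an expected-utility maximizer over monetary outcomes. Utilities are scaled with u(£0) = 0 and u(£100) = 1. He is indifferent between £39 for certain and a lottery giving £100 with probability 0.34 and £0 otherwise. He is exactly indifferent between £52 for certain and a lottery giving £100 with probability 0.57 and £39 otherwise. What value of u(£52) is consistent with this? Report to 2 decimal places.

First, u(£39) = 0.34·u(£100) + 0.66·u(£0) = 0.34.
Then u(£52) = 0.57·u(£100) + 0.43·u(£39) = 0.57·1.00 + 0.43·0.34 = 0.7162.

0.72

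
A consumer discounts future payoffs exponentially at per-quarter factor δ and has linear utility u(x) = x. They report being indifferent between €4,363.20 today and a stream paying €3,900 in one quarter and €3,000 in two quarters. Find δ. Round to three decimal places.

δ ≈ 0.720

Present value of the stream is 3900·δ + 3000·δ². Indifference gives 3900δ + 3000δ² = 4363.20.
So 3000δ² + 3900δ − 4363.20 = 0.
δ = (−3900 + √(3900² + 4·3000·4363.20)) / (2·3000) = (−3900 + √67568400.00) / 6000 ≈ 0.720.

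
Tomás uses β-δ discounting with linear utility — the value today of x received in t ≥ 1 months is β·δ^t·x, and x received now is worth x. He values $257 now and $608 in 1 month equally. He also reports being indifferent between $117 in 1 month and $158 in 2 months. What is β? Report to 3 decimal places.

β ≈ 0.571

The second indifference involves only future payoffs, so β cancels: β·δ^1·117 = β·δ^2·158, giving δ = 117/158 = 0.74051.
Now use the now-vs-future pair: 257 = β·δ·608 gives β = 257/(0.74051·608) ≈ 0.571.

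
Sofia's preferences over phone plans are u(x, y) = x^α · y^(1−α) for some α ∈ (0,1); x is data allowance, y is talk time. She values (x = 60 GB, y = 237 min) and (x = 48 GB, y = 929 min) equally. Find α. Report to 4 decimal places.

Set the two utilities equal: 60^α·237^(1−α) = 48^α·929^(1−α).
Taking logs: α·ln 60 + (1−α)·ln 237 = α·ln 48 + (1−α)·ln 929, i.e. α·0.2231436 = (1−α)·1.3660486.
Thus α·(1.5891922) = 1.3660486, so α = 1.3660486/1.5891922 ≈ 0.8596.

α ≈ 0.8596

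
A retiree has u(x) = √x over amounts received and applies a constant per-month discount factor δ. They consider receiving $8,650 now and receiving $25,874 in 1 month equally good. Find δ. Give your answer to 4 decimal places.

The payoff in 1 month is discounted by δ, so u(8650) = δ·u(25874) and δ = u(8650)/u(25874).
With u(x) = √x: δ = √8650/√25874 = √(8650/25874) = 0.57820.

δ ≈ 0.5782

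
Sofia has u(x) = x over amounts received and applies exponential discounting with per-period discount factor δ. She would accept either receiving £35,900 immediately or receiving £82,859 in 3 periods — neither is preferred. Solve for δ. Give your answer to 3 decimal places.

The payoff in 3 periods is discounted by δ^3, so u(35900) = δ^3·u(82859) and δ^3 = u(35900)/u(82859).
With u(x) = x: δ^3 = 35900/82859 = 0.43327.
Hence δ = (0.43327)^(1/3) = 0.75669.

δ ≈ 0.757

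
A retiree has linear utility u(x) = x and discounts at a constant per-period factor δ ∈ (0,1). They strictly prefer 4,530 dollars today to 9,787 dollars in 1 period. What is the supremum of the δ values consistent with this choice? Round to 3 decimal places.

Under u(x) = x this choice says 4530 > δ·9787.
Dividing through by 9787 gives δ < 0.46286.

δ < 0.463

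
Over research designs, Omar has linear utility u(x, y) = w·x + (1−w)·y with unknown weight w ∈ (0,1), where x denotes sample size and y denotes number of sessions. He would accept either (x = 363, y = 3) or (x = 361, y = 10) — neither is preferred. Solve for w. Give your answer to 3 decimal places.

Equating utilities: w·363 + (1−w)·3 = w·361 + (1−w)·10.
w·(363−361) = (1−w)·(10−3), i.e. w·2 = (1−w)·7.
The marginal rate of substitution is 7/2, so w = 7/(2+7) = 0.778.

w = 0.778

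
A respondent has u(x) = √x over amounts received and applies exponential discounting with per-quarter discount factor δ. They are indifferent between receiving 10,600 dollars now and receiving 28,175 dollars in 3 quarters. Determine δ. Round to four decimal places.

Equating discounted utilities: u(10600) = δ^3·u(28175) ⇒ δ^3 = u(10600)/u(28175).
With u(x) = √x: δ^3 = √10600/√28175 = √(10600/28175) = 0.61337.
So δ = 0.61337^(1/3) ≈ 0.8497.

δ ≈ 0.8497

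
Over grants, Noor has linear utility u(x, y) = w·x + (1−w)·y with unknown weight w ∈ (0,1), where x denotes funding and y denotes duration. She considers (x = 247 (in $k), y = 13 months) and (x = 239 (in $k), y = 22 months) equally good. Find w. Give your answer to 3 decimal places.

u(247,13) = u(239,22) means w·247 + (1−w)·13 = w·239 + (1−w)·22.
w·(247−239) = (1−w)·(22−13), i.e. w·8 = (1−w)·9.
So w/(1−w) = 9/8 = 1.1250, giving w = 9/(8+9) = 0.529.

w = 0.529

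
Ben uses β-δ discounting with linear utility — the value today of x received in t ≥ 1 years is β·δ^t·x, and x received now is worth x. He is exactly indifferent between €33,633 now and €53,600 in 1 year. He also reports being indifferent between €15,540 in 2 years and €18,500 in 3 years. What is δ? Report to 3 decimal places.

From the later pair, β·δ^2·15540 = β·δ^3·18500; dividing through, δ = 15540/18500 = 0.84000.

δ ≈ 0.840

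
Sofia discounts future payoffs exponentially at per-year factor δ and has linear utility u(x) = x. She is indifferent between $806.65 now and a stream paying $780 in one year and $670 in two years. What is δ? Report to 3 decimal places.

δ ≈ 0.660

The stream is worth 780δ + 670δ² today, so 780δ + 670δ² = 806.65.
That is, 670δ² + 780δ − 806.65 = 0, a quadratic in δ.
By the quadratic formula (taking the positive root), δ = (−780 + √2770222.00) / 1340 ≈ 0.660.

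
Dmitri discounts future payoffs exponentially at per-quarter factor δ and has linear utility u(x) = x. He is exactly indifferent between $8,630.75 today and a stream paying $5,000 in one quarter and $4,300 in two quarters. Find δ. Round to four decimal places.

δ ≈ 0.9500

The stream is worth 5000δ + 4300δ² today, so 5000δ + 4300δ² = 8630.75.
That is, 4300δ² + 5000δ − 8630.75 = 0, a quadratic in δ.
By the quadratic formula (taking the positive root), δ = (−5000 + √173448900.00) / 8600 ≈ 0.9500.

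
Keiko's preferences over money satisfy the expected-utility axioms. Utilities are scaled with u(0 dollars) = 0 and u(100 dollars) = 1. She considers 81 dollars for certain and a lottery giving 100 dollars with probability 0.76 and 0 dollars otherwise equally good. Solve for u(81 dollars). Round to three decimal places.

By the standard-gamble method, u(81 dollars) is just the indifference probability on the best outcome: 0.76.

0.760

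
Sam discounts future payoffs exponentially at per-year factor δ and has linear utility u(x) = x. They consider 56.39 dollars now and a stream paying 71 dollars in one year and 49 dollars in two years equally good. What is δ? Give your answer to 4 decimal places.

Equating present values: 56.39 = 71δ + 49δ².
That is, 49δ² + 71δ − 56.39 = 0, a quadratic in δ.
δ = (−71 + √(71² + 4·49·56.39)) / (2·49) = (−71 + √16093.44) / 98 ≈ 0.5700.

δ ≈ 0.5700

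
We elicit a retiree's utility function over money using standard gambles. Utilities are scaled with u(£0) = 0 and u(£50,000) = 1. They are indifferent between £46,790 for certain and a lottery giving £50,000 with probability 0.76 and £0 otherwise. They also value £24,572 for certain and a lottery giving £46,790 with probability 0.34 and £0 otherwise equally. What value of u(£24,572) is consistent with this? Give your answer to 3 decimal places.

0.258

The first gamble pins u(£46,790): it must equal 0.76·1 + 0.24·0 = 0.76.
The second indifference gives u(£24,572) = 0.34·u(£46,790) + 0.66·u(£0) = 0.34·0.76 + 0.66·0.00 = 0.2584.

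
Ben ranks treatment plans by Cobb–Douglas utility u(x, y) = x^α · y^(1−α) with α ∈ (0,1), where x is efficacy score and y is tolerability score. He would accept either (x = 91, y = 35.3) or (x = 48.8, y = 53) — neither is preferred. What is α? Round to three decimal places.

α ≈ 0.395

Set the two utilities equal: 91^α·35.3^(1−α) = 48.8^α·53^(1−α).
Taking logs: α·ln 91 + (1−α)·ln 35.3 = α·ln 48.8 + (1−α)·ln 53, i.e. α·0.623129 = (1−α)·0.406409.
So α/(1−α) = (0.406409)/(0.623129) = 0.652207, and α = 0.652207/1.652207 ≈ 0.395.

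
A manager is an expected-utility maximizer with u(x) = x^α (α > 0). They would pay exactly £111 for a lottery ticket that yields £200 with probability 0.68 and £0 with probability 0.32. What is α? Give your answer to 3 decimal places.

The lottery's expected utility is 0.68·u(200) + 0.32·u(0) = 0.68·200^α (since u(0) = 0 for α > 0).
Equating: 111^α = 0.68·200^α, i.e. 0.5550^α = 0.68.
Take logs: α = ln 0.68 / ln(111/200) ≈ 0.65501.

α ≈ 0.655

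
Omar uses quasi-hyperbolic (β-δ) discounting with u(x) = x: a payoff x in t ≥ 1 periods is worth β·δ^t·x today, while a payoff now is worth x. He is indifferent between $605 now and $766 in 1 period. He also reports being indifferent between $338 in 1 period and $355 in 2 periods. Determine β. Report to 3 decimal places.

β ≈ 0.830

Both payoffs in the second observation are in the future, so β drops out: δ^1·338 = δ^2·355 ⇒ δ = 338/355 = 0.95211.
Substituting δ into 605 = β·δ·766: β = 605/(729.318) ≈ 0.830.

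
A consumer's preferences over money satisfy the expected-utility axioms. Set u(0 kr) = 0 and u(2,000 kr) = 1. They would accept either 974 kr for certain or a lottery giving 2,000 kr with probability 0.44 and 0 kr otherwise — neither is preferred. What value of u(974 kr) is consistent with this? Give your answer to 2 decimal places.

0.44

By the standard-gamble method, u(974 kr) is just the indifference probability on the best outcome: 0.44.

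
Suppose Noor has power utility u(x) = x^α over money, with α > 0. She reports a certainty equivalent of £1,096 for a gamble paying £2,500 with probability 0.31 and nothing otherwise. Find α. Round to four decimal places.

The lottery's expected utility is 0.31·u(2500) + 0.69·u(0) = 0.31·2500^α (since u(0) = 0 for α > 0).
Equating: 1096^α = 0.31·2500^α, i.e. 0.4384^α = 0.31.
Take logs: α = ln 0.31 / ln(1096/2500) ≈ 1.420264.

α ≈ 1.4203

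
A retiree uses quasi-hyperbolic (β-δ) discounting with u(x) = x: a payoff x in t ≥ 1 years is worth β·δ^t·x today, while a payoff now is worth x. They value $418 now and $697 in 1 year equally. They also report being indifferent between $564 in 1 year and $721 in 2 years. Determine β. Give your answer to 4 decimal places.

β ≈ 0.7667

Both payoffs in the second observation are in the future, so β drops out: δ^1·564 = δ^2·721 ⇒ δ = 564/721 = 0.78225.
Substituting δ into 418 = β·δ·697: β = 418/(545.226) ≈ 0.7667.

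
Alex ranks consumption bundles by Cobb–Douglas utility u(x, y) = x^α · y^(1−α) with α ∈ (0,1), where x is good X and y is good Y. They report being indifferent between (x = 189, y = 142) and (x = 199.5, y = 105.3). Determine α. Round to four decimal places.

Indifference: 189^α · 142^(1−α) = 199.5^α · 105.3^(1−α).
Taking logs: α·ln 189 + (1−α)·ln 142 = α·ln 199.5 + (1−α)·ln 105.3, i.e. α·-0.0540672 = (1−α)·-0.2990136.
So α/(1−α) = (-0.2990136)/(-0.0540672) = 5.5304066, and α = 5.5304066/6.5304066 ≈ 0.8469.

α ≈ 0.8469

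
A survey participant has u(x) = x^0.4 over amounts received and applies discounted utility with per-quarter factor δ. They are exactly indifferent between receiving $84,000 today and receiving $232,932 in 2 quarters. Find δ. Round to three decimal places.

Indifference means u(84000) = δ^2 · u(232932), so δ^2 = u(84000)/u(232932).
With u(x) = x^0.4: δ^2 = 84000^0.4/232932^0.4 = (84000/232932)^0.4 = 0.66500.
Taking the square root: δ = 0.66500^(1/2) ≈ 0.815.

δ ≈ 0.815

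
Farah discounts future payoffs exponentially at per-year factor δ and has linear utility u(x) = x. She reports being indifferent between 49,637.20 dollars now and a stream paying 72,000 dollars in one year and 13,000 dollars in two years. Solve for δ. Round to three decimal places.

δ ≈ 0.620

The stream is worth 72000δ + 13000δ² today, so 72000δ + 13000δ² = 49637.20.
So 13000δ² + 72000δ − 49637.20 = 0.
The positive root is δ = [−72000 + √(72000² + 4·13000·49637.20)] / (2·13000) = (−72000 + 88120.000)/26000 ≈ 0.620.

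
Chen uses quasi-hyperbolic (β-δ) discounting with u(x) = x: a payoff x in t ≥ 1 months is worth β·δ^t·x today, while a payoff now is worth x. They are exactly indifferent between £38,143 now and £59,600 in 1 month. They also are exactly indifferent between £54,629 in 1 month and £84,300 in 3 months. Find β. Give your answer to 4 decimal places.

β ≈ 0.7950

Both payoffs in the second observation are in the future, so β drops out: δ^1·54629 = δ^3·84300 ⇒ δ^2 = 54629/84300 = 0.64803, so δ = 0.80500.
The first indifference: 38143 = β·δ·59600, so β = 38143/(δ·59600) = 38143/(0.80500·59600) ≈ 0.7950.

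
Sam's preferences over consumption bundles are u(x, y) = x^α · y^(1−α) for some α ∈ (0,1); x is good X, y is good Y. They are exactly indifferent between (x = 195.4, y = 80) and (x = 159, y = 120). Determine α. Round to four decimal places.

Indifference: 195.4^α · 80^(1−α) = 159^α · 120^(1−α).
(195.4/159)^α = (120/80)^(1−α); take logs: α·ln(195.4/159) = (1−α)·ln(120/80), i.e. α·0.2061445 = (1−α)·0.4054651.
With A = 0.2061445 and B = 0.4054651: α·A = (1−α)·B, so α = B/(A+B) = 0.4054651/0.6116096 ≈ 0.6629.

α ≈ 0.6629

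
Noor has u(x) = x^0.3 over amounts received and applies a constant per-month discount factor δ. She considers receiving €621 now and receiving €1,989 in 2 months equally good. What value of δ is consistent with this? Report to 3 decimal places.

δ ≈ 0.840

Indifference means u(621) = δ^2 · u(1989), so δ^2 = u(621)/u(1989).
Since u(x) = x^0.3, δ^2 = (621/1989)^0.3 = 0.31222^0.3 = 0.70524.
Hence δ = (0.70524)^(1/2) = 0.83979.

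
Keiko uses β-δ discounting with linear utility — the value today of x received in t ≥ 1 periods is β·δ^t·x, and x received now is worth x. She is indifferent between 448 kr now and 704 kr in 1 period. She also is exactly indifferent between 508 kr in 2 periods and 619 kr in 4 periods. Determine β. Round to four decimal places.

Both payoffs in the second observation are in the future, so β drops out: δ^2·508 = δ^4·619 ⇒ δ^2 = 508/619 = 0.82068, so δ = 0.90591.
Now use the now-vs-future pair: 448 = β·δ·704 gives β = 448/(0.90591·704) ≈ 0.7025.

β ≈ 0.7025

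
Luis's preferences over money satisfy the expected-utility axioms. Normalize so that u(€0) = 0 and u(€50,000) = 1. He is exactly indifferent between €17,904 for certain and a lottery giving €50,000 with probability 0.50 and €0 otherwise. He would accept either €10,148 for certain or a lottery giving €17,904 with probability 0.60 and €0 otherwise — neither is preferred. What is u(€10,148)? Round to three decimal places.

0.300

From the first indifference, u(€17,904) = 0.50·u(€50,000) + 0.50·u(€0) = 0.50·1 + 0.50·0 = 0.50.
The second indifference gives u(€10,148) = 0.60·u(€17,904) + 0.40·u(€0) = 0.60·0.50 + 0.40·0.00 = 0.3000.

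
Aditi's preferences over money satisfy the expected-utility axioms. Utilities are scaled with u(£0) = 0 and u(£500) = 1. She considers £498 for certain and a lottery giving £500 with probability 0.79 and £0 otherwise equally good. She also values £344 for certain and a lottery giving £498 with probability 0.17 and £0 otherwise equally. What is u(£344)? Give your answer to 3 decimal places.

0.134

From the first indifference, u(£498) = 0.79·u(£500) + 0.21·u(£0) = 0.79·1 + 0.21·0 = 0.79.
Then u(£344) = 0.17·u(£498) + 0.83·u(£0) = 0.17·0.79 + 0.83·0.00 = 0.1343.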